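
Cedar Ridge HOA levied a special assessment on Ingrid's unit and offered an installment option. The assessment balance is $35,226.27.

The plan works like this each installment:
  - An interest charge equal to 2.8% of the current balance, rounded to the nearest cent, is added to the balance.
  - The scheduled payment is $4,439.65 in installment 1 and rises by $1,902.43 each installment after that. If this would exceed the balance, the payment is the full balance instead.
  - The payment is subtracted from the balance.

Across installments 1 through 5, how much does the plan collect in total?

Installment 1: $35,226.27 +$986.34 interest = $36,212.61; pay $4,439.65 → $31,772.96
Installment 2: $31,772.96 +$889.64 interest = $32,662.60; pay $6,342.08 → $26,320.52
Installment 3: $26,320.52 +$736.97 interest = $27,057.49; pay $8,244.51 → $18,812.98
Installment 4: $18,812.98 +$526.76 interest = $19,339.74; pay $10,146.94 → $9,192.80
Installment 5: $9,192.80 +$257.40 interest = $9,450.20; pay $9,450.20 → $0.00
Total paid: $38,623.38

$38,623.38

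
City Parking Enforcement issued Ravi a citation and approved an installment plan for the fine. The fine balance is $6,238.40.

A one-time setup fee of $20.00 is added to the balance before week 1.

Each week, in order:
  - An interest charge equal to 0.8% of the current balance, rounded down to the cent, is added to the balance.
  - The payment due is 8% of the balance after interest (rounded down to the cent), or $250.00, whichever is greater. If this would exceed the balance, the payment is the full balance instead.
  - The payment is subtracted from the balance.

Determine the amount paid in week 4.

$402.49

# | Opening | Interest | Payment | End bal
1 | $6,258.40 | $50.06 | $504.67 | $5,803.79
2 | $5,803.79 | $46.43 | $468.01 | $5,382.21
3 | $5,382.21 | $43.05 | $434.02 | $4,991.24
4 | $4,991.24 | $39.92 | $402.49 | $4,628.67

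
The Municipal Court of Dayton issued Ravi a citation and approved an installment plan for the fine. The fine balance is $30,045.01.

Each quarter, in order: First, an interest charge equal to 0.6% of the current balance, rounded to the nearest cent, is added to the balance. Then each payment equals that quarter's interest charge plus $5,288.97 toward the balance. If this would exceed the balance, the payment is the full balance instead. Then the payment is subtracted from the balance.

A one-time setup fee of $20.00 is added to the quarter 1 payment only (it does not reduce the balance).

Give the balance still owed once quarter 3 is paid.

$14,178.10

Quarter 1: $30,045.01 +$180.27 interest = $30,225.28; pay $5,469.24 (+ $20.00 fee) → $24,756.04
Quarter 2: $24,756.04 +$148.54 interest = $24,904.58; pay $5,437.51 → $19,467.07
Quarter 3: $19,467.07 +$116.80 interest = $19,583.87; pay $5,405.77 → $14,178.10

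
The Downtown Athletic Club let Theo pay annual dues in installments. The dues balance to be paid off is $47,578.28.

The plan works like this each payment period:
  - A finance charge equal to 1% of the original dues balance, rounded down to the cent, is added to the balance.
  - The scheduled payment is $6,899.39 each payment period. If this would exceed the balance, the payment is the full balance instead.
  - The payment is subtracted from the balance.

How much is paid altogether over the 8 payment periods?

Payment period 1: $47,578.28 +$475.78 interest = $48,054.06; pay $6,899.39 → $41,154.67
Payment period 2: $41,154.67 +$475.78 interest = $41,630.45; pay $6,899.39 → $34,731.06
Payment period 3: $34,731.06 +$475.78 interest = $35,206.84; pay $6,899.39 → $28,307.45
Payment period 4: $28,307.45 +$475.78 interest = $28,783.23; pay $6,899.39 → $21,883.84
Payment period 5: $21,883.84 +$475.78 interest = $22,359.62; pay $6,899.39 → $15,460.23
Payment period 6: $15,460.23 +$475.78 interest = $15,936.01; pay $6,899.39 → $9,036.62
Payment period 7: $9,036.62 +$475.78 interest = $9,512.40; pay $6,899.39 → $2,613.01
Payment period 8: $2,613.01 +$475.78 interest = $3,088.79; pay $3,088.79 → $0.00
Total paid: $51,384.52

$51,384.52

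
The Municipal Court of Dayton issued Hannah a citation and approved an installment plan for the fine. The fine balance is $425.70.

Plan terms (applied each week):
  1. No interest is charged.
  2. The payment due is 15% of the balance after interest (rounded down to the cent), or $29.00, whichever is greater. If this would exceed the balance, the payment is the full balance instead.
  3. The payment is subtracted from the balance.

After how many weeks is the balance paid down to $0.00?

12

Week 1: opening $425.70; payment $63.85; balance $361.85
Week 2: opening $361.85; payment $54.27; balance $307.58
Week 3: opening $307.58; payment $46.13; balance $261.45
Week 4: opening $261.45; payment $39.21; balance $222.24
Week 5: opening $222.24; payment $33.33; balance $188.91
Week 6: opening $188.91; payment $29.00; balance $159.91
Week 7: opening $159.91; payment $29.00; balance $130.91
Week 8: opening $130.91; payment $29.00; balance $101.91
Week 9: opening $101.91; payment $29.00; balance $72.91
Week 10: opening $72.91; payment $29.00; balance $43.91
Week 11: opening $43.91; payment $29.00; balance $14.91
Week 12: opening $14.91; payment $14.91; balance $0.00
Balance reaches $0.00 in week 12.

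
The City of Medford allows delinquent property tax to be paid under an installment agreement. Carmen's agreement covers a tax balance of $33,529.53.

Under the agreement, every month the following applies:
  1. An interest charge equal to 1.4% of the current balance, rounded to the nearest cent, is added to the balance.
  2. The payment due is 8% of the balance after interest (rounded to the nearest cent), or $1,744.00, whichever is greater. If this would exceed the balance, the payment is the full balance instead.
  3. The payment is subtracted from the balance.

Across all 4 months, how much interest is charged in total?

$1,696.92

# | Opening | Interest | Payment | End bal
1 | $33,529.53 | $469.41 | $2,719.92 | $31,279.02
2 | $31,279.02 | $437.91 | $2,537.35 | $29,179.58
3 | $29,179.58 | $408.51 | $2,367.05 | $27,221.04
4 | $27,221.04 | $381.09 | $2,208.17 | $25,393.96
Total interest: $469.41 + $437.91 + $408.51 + $381.09 = $1,696.92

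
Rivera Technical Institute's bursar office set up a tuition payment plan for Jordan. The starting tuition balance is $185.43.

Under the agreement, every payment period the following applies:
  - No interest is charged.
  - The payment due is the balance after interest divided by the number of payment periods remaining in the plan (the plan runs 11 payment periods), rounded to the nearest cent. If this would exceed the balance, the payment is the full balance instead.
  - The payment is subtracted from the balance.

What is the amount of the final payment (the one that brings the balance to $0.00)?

$16.85

Payment period 1: $185.43 − $16.86 → $168.57
Payment period 2: $168.57 − $16.86 → $151.71
Payment period 3: $151.71 − $16.86 → $134.85
Payment period 4: $134.85 − $16.86 → $117.99
Payment period 5: $117.99 − $16.86 → $101.13
Payment period 6: $101.13 − $16.86 → $84.27
Payment period 7: $84.27 − $16.85 → $67.42
Payment period 8: $67.42 − $16.86 → $50.56
Payment period 9: $50.56 − $16.85 → $33.71
Payment period 10: $33.71 − $16.86 → $16.85
Payment period 11: $16.85 − $16.85 → $0.00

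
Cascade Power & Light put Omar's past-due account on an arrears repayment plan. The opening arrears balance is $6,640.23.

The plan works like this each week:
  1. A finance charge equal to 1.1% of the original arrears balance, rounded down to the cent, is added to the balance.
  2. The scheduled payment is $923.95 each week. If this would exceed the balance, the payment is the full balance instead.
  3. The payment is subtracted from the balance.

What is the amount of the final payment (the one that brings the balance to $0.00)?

$756.90

# | Opening | Interest | Payment | End bal
1 | $6,640.23 | $73.04 | $923.95 | $5,789.32
2 | $5,789.32 | $73.04 | $923.95 | $4,938.41
3 | $4,938.41 | $73.04 | $923.95 | $4,087.50
4 | $4,087.50 | $73.04 | $923.95 | $3,236.59
5 | $3,236.59 | $73.04 | $923.95 | $2,385.68
6 | $2,385.68 | $73.04 | $923.95 | $1,534.77
7 | $1,534.77 | $73.04 | $923.95 | $683.86
8 | $683.86 | $73.04 | $756.90 | $0.00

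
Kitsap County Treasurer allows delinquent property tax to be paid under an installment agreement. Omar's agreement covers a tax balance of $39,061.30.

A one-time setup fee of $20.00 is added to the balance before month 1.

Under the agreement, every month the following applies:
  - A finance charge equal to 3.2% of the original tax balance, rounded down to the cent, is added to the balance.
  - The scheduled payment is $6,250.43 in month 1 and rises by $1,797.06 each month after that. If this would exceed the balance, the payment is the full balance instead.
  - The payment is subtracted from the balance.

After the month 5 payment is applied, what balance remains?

Month 1: opening $39,081.30; interest $1,249.96 → $40,331.26; payment $6,250.43; balance $34,080.83
Month 2: opening $34,080.83; interest $1,249.96 → $35,330.79; payment $8,047.49; balance $27,283.30
Month 3: opening $27,283.30; interest $1,249.96 → $28,533.26; payment $9,844.55; balance $18,688.71
Month 4: opening $18,688.71; interest $1,249.96 → $19,938.67; payment $11,641.61; balance $8,297.06
Month 5: opening $8,297.06; interest $1,249.96 → $9,547.02; payment $9,547.02; balance $0.00

$0.00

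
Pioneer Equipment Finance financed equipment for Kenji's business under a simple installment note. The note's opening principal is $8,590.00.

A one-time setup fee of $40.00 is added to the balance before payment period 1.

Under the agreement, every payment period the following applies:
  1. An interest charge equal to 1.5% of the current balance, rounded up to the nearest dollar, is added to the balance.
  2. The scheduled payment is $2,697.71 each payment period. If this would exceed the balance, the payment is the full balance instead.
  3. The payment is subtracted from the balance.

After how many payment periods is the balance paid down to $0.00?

4

Payment period 1: opening $8,630.00; interest $130.00 → $8,760.00; payment $2,697.71; balance $6,062.29
Payment period 2: opening $6,062.29; interest $91.00 → $6,153.29; payment $2,697.71; balance $3,455.58
Payment period 3: opening $3,455.58; interest $52.00 → $3,507.58; payment $2,697.71; balance $809.87
Payment period 4: opening $809.87; interest $13.00 → $822.87; payment $822.87; balance $0.00
Balance reaches $0.00 in payment period 4.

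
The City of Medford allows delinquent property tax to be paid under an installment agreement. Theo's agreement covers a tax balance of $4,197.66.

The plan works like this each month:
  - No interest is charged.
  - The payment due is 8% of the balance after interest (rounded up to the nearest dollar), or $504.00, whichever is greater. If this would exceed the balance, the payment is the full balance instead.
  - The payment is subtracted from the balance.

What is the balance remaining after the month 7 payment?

$669.66

Month 1: $4,197.66 − $504.00 → $3,693.66
Month 2: $3,693.66 − $504.00 → $3,189.66
Month 3: $3,189.66 − $504.00 → $2,685.66
Month 4: $2,685.66 − $504.00 → $2,181.66
Month 5: $2,181.66 − $504.00 → $1,677.66
Month 6: $1,677.66 − $504.00 → $1,173.66
Month 7: $1,173.66 − $504.00 → $669.66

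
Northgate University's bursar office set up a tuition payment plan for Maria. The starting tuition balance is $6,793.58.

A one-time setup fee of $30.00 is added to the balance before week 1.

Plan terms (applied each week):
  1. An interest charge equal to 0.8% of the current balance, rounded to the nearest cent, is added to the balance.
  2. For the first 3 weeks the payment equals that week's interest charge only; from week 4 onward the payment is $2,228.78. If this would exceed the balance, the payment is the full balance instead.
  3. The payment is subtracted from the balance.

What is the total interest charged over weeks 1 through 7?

Week 1: opening $6,823.58; interest $54.59 → $6,878.17; payment $54.59; balance $6,823.58
Week 2: opening $6,823.58; interest $54.59 → $6,878.17; payment $54.59; balance $6,823.58
Week 3: opening $6,823.58; interest $54.59 → $6,878.17; payment $54.59; balance $6,823.58
Week 4: opening $6,823.58; interest $54.59 → $6,878.17; payment $2,228.78; balance $4,649.39
Week 5: opening $4,649.39; interest $37.20 → $4,686.59; payment $2,228.78; balance $2,457.81
Week 6: opening $2,457.81; interest $19.66 → $2,477.47; payment $2,228.78; balance $248.69
Week 7: opening $248.69; interest $1.99 → $250.68; payment $250.68; balance $0.00
Total interest: $54.59 + $54.59 + $54.59 + $54.59 + $37.20 + $19.66 + $1.99 = $277.21

$277.21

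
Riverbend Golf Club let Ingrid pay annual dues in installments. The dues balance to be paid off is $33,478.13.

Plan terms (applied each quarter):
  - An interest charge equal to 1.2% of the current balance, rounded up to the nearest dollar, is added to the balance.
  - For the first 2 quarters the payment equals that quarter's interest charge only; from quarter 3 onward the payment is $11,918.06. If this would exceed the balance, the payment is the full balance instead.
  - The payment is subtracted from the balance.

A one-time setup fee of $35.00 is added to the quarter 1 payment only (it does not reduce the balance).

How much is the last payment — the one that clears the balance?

# | Opening | Interest | Payment | Fee | End bal
1 | $33,478.13 | $402.00 | $402.00 | $35.00 | $33,478.13
2 | $33,478.13 | $402.00 | $402.00 | — | $33,478.13
3 | $33,478.13 | $402.00 | $11,918.06 | — | $21,962.07
4 | $21,962.07 | $264.00 | $11,918.06 | — | $10,308.01
5 | $10,308.01 | $124.00 | $10,432.01 | — | $0.00

$10,432.01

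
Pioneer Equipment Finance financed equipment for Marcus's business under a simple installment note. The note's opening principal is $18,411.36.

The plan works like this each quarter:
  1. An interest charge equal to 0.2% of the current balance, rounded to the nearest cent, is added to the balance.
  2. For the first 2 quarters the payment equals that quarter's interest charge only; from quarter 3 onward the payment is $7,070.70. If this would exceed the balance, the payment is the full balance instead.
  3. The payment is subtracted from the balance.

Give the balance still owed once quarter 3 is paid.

$11,377.48

Quarter 1: $18,411.36 +$36.82 interest = $18,448.18; pay $36.82 → $18,411.36
Quarter 2: $18,411.36 +$36.82 interest = $18,448.18; pay $36.82 → $18,411.36
Quarter 3: $18,411.36 +$36.82 interest = $18,448.18; pay $7,070.70 → $11,377.48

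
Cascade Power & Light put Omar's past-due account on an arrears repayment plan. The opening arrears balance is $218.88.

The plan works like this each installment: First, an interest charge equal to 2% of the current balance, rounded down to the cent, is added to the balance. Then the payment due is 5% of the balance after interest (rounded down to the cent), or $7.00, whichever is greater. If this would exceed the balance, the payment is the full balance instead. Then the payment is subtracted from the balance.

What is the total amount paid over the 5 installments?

Installment 1: $218.88 +$4.37 interest = $223.25; pay $11.16 → $212.09
Installment 2: $212.09 +$4.24 interest = $216.33; pay $10.81 → $205.52
Installment 3: $205.52 +$4.11 interest = $209.63; pay $10.48 → $199.15
Installment 4: $199.15 +$3.98 interest = $203.13; pay $10.15 → $192.98
Installment 5: $192.98 +$3.85 interest = $196.83; pay $9.84 → $186.99
Total paid: $52.44

$52.44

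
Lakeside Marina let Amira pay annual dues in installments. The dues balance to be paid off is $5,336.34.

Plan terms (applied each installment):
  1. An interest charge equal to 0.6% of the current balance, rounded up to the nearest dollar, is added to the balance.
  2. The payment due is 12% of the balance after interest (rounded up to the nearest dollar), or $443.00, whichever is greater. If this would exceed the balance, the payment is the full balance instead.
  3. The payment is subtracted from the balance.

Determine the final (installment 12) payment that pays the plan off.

Installment 1: opening $5,336.34; interest $33.00 → $5,369.34; payment $645.00; balance $4,724.34
Installment 2: opening $4,724.34; interest $29.00 → $4,753.34; payment $571.00; balance $4,182.34
Installment 3: opening $4,182.34; interest $26.00 → $4,208.34; payment $506.00; balance $3,702.34
Installment 4: opening $3,702.34; interest $23.00 → $3,725.34; payment $448.00; balance $3,277.34
Installment 5: opening $3,277.34; interest $20.00 → $3,297.34; payment $443.00; balance $2,854.34
Installment 6: opening $2,854.34; interest $18.00 → $2,872.34; payment $443.00; balance $2,429.34
Installment 7: opening $2,429.34; interest $15.00 → $2,444.34; payment $443.00; balance $2,001.34
Installment 8: opening $2,001.34; interest $13.00 → $2,014.34; payment $443.00; balance $1,571.34
Installment 9: opening $1,571.34; interest $10.00 → $1,581.34; payment $443.00; balance $1,138.34
Installment 10: opening $1,138.34; interest $7.00 → $1,145.34; payment $443.00; balance $702.34
Installment 11: opening $702.34; interest $5.00 → $707.34; payment $443.00; balance $264.34
Installment 12: opening $264.34; interest $2.00 → $266.34; payment $266.34; balance $0.00

$266.34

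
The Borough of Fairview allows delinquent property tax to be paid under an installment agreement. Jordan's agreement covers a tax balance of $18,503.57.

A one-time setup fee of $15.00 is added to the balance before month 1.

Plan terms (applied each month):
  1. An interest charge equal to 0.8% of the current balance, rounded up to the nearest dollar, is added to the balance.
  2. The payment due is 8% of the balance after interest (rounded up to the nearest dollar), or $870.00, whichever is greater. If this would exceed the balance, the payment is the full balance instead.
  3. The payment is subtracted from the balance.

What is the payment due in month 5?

$1,105.00

Month 1: $18,518.57 +$149.00 interest = $18,667.57; pay $1,494.00 → $17,173.57
Month 2: $17,173.57 +$138.00 interest = $17,311.57; pay $1,385.00 → $15,926.57
Month 3: $15,926.57 +$128.00 interest = $16,054.57; pay $1,285.00 → $14,769.57
Month 4: $14,769.57 +$119.00 interest = $14,888.57; pay $1,192.00 → $13,696.57
Month 5: $13,696.57 +$110.00 interest = $13,806.57; pay $1,105.00 → $12,701.57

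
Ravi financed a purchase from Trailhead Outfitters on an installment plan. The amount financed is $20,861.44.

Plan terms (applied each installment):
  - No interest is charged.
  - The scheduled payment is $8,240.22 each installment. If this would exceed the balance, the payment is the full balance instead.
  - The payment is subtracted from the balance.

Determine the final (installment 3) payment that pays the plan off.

Installment 1: $20,861.44 − $8,240.22 → $12,621.22
Installment 2: $12,621.22 − $8,240.22 → $4,381.00
Installment 3: $4,381.00 − $4,381.00 → $0.00

$4,381.00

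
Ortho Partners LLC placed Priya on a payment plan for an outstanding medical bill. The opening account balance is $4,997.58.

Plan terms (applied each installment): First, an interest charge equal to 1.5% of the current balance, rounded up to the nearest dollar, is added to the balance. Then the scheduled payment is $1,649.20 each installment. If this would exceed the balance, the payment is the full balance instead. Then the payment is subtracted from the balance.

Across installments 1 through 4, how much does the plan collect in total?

$5,156.58

# | Opening | Interest | Payment | End bal
1 | $4,997.58 | $75.00 | $1,649.20 | $3,423.38
2 | $3,423.38 | $52.00 | $1,649.20 | $1,826.18
3 | $1,826.18 | $28.00 | $1,649.20 | $204.98
4 | $204.98 | $4.00 | $208.98 | $0.00
Total paid: $5,156.58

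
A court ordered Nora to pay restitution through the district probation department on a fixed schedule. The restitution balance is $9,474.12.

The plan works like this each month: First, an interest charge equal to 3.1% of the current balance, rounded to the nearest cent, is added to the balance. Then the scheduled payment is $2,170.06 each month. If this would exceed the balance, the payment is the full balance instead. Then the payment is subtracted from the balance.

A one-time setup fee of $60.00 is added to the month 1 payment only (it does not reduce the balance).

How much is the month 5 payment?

$1,662.38

# | Opening | Interest | Payment | Fee | End bal
1 | $9,474.12 | $293.70 | $2,170.06 | $60.00 | $7,597.76
2 | $7,597.76 | $235.53 | $2,170.06 | — | $5,663.23
3 | $5,663.23 | $175.56 | $2,170.06 | — | $3,668.73
4 | $3,668.73 | $113.73 | $2,170.06 | — | $1,612.40
5 | $1,612.40 | $49.98 | $1,662.38 | — | $0.00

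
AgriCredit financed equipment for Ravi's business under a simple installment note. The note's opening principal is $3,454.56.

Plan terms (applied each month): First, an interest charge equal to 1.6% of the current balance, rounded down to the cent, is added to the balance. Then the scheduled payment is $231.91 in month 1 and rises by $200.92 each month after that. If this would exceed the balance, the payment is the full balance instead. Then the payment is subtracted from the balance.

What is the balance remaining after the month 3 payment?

$2,310.14

Month 1: opening $3,454.56; interest $55.27 → $3,509.83; payment $231.91; balance $3,277.92
Month 2: opening $3,277.92; interest $52.44 → $3,330.36; payment $432.83; balance $2,897.53
Month 3: opening $2,897.53; interest $46.36 → $2,943.89; payment $633.75; balance $2,310.14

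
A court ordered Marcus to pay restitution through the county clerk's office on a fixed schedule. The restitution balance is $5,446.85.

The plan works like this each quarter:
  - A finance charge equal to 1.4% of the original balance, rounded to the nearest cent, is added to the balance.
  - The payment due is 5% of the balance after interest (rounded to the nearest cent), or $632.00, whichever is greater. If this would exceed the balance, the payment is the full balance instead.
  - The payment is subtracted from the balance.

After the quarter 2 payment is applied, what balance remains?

$4,335.37

Quarter 1: opening $5,446.85; interest $76.26 → $5,523.11; payment $632.00; balance $4,891.11
Quarter 2: opening $4,891.11; interest $76.26 → $4,967.37; payment $632.00; balance $4,335.37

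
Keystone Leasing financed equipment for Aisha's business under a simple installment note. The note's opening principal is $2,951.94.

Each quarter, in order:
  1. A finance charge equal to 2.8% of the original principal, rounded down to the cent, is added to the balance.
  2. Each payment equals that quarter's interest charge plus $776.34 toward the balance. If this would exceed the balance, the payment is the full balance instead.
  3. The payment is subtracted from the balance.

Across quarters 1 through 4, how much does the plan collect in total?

$3,282.54

# | Opening | Interest | Payment | End bal
1 | $2,951.94 | $82.65 | $858.99 | $2,175.60
2 | $2,175.60 | $82.65 | $858.99 | $1,399.26
3 | $1,399.26 | $82.65 | $858.99 | $622.92
4 | $622.92 | $82.65 | $705.57 | $0.00
Total paid: $3,282.54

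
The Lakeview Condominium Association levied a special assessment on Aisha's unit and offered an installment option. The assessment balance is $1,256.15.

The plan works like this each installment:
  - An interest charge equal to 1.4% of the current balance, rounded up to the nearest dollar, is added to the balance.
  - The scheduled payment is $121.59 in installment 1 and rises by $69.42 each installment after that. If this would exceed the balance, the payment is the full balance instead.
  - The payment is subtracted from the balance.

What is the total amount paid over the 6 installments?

# | Opening | Interest | Payment | End bal
1 | $1,256.15 | $18.00 | $121.59 | $1,152.56
2 | $1,152.56 | $17.00 | $191.01 | $978.55
3 | $978.55 | $14.00 | $260.43 | $732.12
4 | $732.12 | $11.00 | $329.85 | $413.27
5 | $413.27 | $6.00 | $399.27 | $20.00
6 | $20.00 | $1.00 | $21.00 | $0.00
Total paid: $1,323.15

$1,323.15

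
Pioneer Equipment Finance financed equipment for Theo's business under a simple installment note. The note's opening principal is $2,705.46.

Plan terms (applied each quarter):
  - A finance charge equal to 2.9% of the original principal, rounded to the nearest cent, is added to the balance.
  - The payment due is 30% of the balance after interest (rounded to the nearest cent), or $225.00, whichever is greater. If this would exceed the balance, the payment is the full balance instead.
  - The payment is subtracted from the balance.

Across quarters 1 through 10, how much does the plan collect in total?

Quarter 1: opening $2,705.46; interest $78.46 → $2,783.92; payment $835.18; balance $1,948.74
Quarter 2: opening $1,948.74; interest $78.46 → $2,027.20; payment $608.16; balance $1,419.04
Quarter 3: opening $1,419.04; interest $78.46 → $1,497.50; payment $449.25; balance $1,048.25
Quarter 4: opening $1,048.25; interest $78.46 → $1,126.71; payment $338.01; balance $788.70
Quarter 5: opening $788.70; interest $78.46 → $867.16; payment $260.15; balance $607.01
Quarter 6: opening $607.01; interest $78.46 → $685.47; payment $225.00; balance $460.47
Quarter 7: opening $460.47; interest $78.46 → $538.93; payment $225.00; balance $313.93
Quarter 8: opening $313.93; interest $78.46 → $392.39; payment $225.00; balance $167.39
Quarter 9: opening $167.39; interest $78.46 → $245.85; payment $225.00; balance $20.85
Quarter 10: opening $20.85; interest $78.46 → $99.31; payment $99.31; balance $0.00
Total paid: $3,490.06

$3,490.06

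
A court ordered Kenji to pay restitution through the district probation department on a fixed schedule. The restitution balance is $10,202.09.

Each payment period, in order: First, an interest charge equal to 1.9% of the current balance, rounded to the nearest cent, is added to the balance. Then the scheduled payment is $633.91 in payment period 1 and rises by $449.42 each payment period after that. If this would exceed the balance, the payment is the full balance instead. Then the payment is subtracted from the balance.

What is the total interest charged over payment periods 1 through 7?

$871.02

Payment period 1: $10,202.09 +$193.84 interest = $10,395.93; pay $633.91 → $9,762.02
Payment period 2: $9,762.02 +$185.48 interest = $9,947.50; pay $1,083.33 → $8,864.17
Payment period 3: $8,864.17 +$168.42 interest = $9,032.59; pay $1,532.75 → $7,499.84
Payment period 4: $7,499.84 +$142.50 interest = $7,642.34; pay $1,982.17 → $5,660.17
Payment period 5: $5,660.17 +$107.54 interest = $5,767.71; pay $2,431.59 → $3,336.12
Payment period 6: $3,336.12 +$63.39 interest = $3,399.51; pay $2,881.01 → $518.50
Payment period 7: $518.50 +$9.85 interest = $528.35; pay $528.35 → $0.00
Total interest: $193.84 + $185.48 + $168.42 + $142.50 + $107.54 + $63.39 + $9.85 = $871.02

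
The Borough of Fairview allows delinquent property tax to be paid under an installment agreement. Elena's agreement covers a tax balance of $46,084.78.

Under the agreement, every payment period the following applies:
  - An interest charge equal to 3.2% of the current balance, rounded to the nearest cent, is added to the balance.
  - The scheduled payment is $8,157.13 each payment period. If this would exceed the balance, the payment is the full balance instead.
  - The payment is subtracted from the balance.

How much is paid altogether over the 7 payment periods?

# | Opening | Interest | Payment | End bal
1 | $46,084.78 | $1,474.71 | $8,157.13 | $39,402.36
2 | $39,402.36 | $1,260.88 | $8,157.13 | $32,506.11
3 | $32,506.11 | $1,040.20 | $8,157.13 | $25,389.18
4 | $25,389.18 | $812.45 | $8,157.13 | $18,044.50
5 | $18,044.50 | $577.42 | $8,157.13 | $10,464.79
6 | $10,464.79 | $334.87 | $8,157.13 | $2,642.53
7 | $2,642.53 | $84.56 | $2,727.09 | $0.00
Total paid: $51,669.87

$51,669.87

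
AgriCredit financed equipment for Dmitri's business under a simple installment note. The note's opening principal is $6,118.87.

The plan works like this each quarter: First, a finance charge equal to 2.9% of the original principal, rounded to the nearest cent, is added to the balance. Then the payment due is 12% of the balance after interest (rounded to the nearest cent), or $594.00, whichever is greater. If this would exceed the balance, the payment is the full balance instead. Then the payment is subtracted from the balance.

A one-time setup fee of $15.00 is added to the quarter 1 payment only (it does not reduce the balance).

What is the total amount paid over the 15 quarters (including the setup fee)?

$8,795.62

Quarter 1: opening $6,118.87; interest $177.45 → $6,296.32; payment $755.56 (+ $15.00 fee); balance $5,540.76
Quarter 2: opening $5,540.76; interest $177.45 → $5,718.21; payment $686.19; balance $5,032.02
Quarter 3: opening $5,032.02; interest $177.45 → $5,209.47; payment $625.14; balance $4,584.33
Quarter 4: opening $4,584.33; interest $177.45 → $4,761.78; payment $594.00; balance $4,167.78
Quarter 5: opening $4,167.78; interest $177.45 → $4,345.23; payment $594.00; balance $3,751.23
Quarter 6: opening $3,751.23; interest $177.45 → $3,928.68; payment $594.00; balance $3,334.68
Quarter 7: opening $3,334.68; interest $177.45 → $3,512.13; payment $594.00; balance $2,918.13
Quarter 8: opening $2,918.13; interest $177.45 → $3,095.58; payment $594.00; balance $2,501.58
Quarter 9: opening $2,501.58; interest $177.45 → $2,679.03; payment $594.00; balance $2,085.03
Quarter 10: opening $2,085.03; interest $177.45 → $2,262.48; payment $594.00; balance $1,668.48
Quarter 11: opening $1,668.48; interest $177.45 → $1,845.93; payment $594.00; balance $1,251.93
Quarter 12: opening $1,251.93; interest $177.45 → $1,429.38; payment $594.00; balance $835.38
Quarter 13: opening $835.38; interest $177.45 → $1,012.83; payment $594.00; balance $418.83
Quarter 14: opening $418.83; interest $177.45 → $596.28; payment $594.00; balance $2.28
Quarter 15: opening $2.28; interest $177.45 → $179.73; payment $179.73; balance $0.00
Total paid: $8,795.62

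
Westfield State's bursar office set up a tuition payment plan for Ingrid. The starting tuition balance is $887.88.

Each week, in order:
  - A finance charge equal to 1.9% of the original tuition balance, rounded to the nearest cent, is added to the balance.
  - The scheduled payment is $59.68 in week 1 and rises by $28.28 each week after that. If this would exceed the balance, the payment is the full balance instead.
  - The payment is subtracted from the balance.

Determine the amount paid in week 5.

$172.80

Week 1: $887.88 +$16.87 interest = $904.75; pay $59.68 → $845.07
Week 2: $845.07 +$16.87 interest = $861.94; pay $87.96 → $773.98
Week 3: $773.98 +$16.87 interest = $790.85; pay $116.24 → $674.61
Week 4: $674.61 +$16.87 interest = $691.48; pay $144.52 → $546.96
Week 5: $546.96 +$16.87 interest = $563.83; pay $172.80 → $391.03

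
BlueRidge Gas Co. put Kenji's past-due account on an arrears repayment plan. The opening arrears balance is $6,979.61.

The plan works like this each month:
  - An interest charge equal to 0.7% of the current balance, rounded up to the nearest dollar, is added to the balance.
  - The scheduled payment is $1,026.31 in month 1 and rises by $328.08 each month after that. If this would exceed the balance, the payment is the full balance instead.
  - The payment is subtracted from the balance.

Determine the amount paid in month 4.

Month 1: opening $6,979.61; interest $49.00 → $7,028.61; payment $1,026.31; balance $6,002.30
Month 2: opening $6,002.30; interest $43.00 → $6,045.30; payment $1,354.39; balance $4,690.91
Month 3: opening $4,690.91; interest $33.00 → $4,723.91; payment $1,682.47; balance $3,041.44
Month 4: opening $3,041.44; interest $22.00 → $3,063.44; payment $2,010.55; balance $1,052.89

$2,010.55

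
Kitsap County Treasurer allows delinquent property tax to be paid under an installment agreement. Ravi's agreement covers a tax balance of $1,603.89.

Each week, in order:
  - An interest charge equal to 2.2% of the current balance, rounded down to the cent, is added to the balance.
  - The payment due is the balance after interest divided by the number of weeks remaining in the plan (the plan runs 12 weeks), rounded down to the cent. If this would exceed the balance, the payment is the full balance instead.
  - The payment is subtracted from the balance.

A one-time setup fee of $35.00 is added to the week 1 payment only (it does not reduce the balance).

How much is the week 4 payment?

$145.81

# | Opening | Interest | Payment | Fee | End bal
1 | $1,603.89 | $35.28 | $136.59 | $35.00 | $1,502.58
2 | $1,502.58 | $33.05 | $139.60 | — | $1,396.03
3 | $1,396.03 | $30.71 | $142.67 | — | $1,284.07
4 | $1,284.07 | $28.24 | $145.81 | — | $1,166.50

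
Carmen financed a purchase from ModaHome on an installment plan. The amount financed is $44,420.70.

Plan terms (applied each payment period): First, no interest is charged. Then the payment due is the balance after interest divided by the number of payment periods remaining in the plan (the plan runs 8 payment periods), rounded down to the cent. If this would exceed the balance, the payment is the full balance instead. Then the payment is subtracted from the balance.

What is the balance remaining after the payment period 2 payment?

$33,315.54

Payment period 1: opening $44,420.70; payment $5,552.58; balance $38,868.12
Payment period 2: opening $38,868.12; payment $5,552.58; balance $33,315.54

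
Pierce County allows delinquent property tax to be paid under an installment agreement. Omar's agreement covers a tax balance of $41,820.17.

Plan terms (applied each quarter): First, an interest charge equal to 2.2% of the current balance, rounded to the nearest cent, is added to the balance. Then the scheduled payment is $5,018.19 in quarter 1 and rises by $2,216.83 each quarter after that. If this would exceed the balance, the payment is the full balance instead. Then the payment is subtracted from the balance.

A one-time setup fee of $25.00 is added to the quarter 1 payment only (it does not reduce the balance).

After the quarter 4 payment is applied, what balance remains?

$11,381.51

# | Opening | Interest | Payment | Fee | End bal
1 | $41,820.17 | $920.04 | $5,018.19 | $25.00 | $37,722.02
2 | $37,722.02 | $829.88 | $7,235.02 | — | $31,316.88
3 | $31,316.88 | $688.97 | $9,451.85 | — | $22,554.00
4 | $22,554.00 | $496.19 | $11,668.68 | — | $11,381.51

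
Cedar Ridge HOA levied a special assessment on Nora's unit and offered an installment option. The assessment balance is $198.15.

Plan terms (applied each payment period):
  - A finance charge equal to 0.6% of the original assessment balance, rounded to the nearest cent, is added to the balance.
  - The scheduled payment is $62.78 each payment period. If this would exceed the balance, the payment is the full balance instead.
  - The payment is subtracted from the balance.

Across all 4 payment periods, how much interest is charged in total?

$4.76

Payment period 1: opening $198.15; interest $1.19 → $199.34; payment $62.78; balance $136.56
Payment period 2: opening $136.56; interest $1.19 → $137.75; payment $62.78; balance $74.97
Payment period 3: opening $74.97; interest $1.19 → $76.16; payment $62.78; balance $13.38
Payment period 4: opening $13.38; interest $1.19 → $14.57; payment $14.57; balance $0.00
Total interest: $1.19 + $1.19 + $1.19 + $1.19 = $4.76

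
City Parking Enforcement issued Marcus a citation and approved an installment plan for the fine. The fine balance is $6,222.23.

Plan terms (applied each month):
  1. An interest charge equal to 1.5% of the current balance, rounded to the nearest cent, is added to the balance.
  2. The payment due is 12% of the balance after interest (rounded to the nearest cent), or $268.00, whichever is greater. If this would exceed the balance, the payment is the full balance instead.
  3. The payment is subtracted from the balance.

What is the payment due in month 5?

$482.38

Month 1: $6,222.23 +$93.33 interest = $6,315.56; pay $757.87 → $5,557.69
Month 2: $5,557.69 +$83.37 interest = $5,641.06; pay $676.93 → $4,964.13
Month 3: $4,964.13 +$74.46 interest = $5,038.59; pay $604.63 → $4,433.96
Month 4: $4,433.96 +$66.51 interest = $4,500.47; pay $540.06 → $3,960.41
Month 5: $3,960.41 +$59.41 interest = $4,019.82; pay $482.38 → $3,537.44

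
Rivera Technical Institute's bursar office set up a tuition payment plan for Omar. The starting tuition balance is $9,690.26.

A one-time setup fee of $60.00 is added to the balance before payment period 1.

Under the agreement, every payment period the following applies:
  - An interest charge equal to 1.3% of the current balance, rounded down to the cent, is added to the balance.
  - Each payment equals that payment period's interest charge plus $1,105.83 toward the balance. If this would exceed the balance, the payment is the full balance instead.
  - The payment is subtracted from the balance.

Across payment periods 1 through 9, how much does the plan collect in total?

# | Opening | Interest | Payment | End bal
1 | $9,750.26 | $126.75 | $1,232.58 | $8,644.43
2 | $8,644.43 | $112.37 | $1,218.20 | $7,538.60
3 | $7,538.60 | $98.00 | $1,203.83 | $6,432.77
4 | $6,432.77 | $83.62 | $1,189.45 | $5,326.94
5 | $5,326.94 | $69.25 | $1,175.08 | $4,221.11
6 | $4,221.11 | $54.87 | $1,160.70 | $3,115.28
7 | $3,115.28 | $40.49 | $1,146.32 | $2,009.45
8 | $2,009.45 | $26.12 | $1,131.95 | $903.62
9 | $903.62 | $11.74 | $915.36 | $0.00
Total paid: $10,373.47

$10,373.47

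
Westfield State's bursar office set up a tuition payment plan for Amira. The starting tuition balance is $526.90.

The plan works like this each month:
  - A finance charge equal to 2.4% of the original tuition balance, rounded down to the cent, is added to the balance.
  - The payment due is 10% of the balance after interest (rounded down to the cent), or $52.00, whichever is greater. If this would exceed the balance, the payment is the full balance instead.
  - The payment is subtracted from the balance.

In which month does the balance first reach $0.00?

Month 1: opening $526.90; interest $12.64 → $539.54; payment $53.95; balance $485.59
Month 2: opening $485.59; interest $12.64 → $498.23; payment $52.00; balance $446.23
Month 3: opening $446.23; interest $12.64 → $458.87; payment $52.00; balance $406.87
Month 4: opening $406.87; interest $12.64 → $419.51; payment $52.00; balance $367.51
Month 5: opening $367.51; interest $12.64 → $380.15; payment $52.00; balance $328.15
Month 6: opening $328.15; interest $12.64 → $340.79; payment $52.00; balance $288.79
Month 7: opening $288.79; interest $12.64 → $301.43; payment $52.00; balance $249.43
Month 8: opening $249.43; interest $12.64 → $262.07; payment $52.00; balance $210.07
Month 9: opening $210.07; interest $12.64 → $222.71; payment $52.00; balance $170.71
Month 10: opening $170.71; interest $12.64 → $183.35; payment $52.00; balance $131.35
Month 11: opening $131.35; interest $12.64 → $143.99; payment $52.00; balance $91.99
Month 12: opening $91.99; interest $12.64 → $104.63; payment $52.00; balance $52.63
Month 13: opening $52.63; interest $12.64 → $65.27; payment $52.00; balance $13.27
Month 14: opening $13.27; interest $12.64 → $25.91; payment $25.91; balance $0.00
Balance reaches $0.00 in month 14.

14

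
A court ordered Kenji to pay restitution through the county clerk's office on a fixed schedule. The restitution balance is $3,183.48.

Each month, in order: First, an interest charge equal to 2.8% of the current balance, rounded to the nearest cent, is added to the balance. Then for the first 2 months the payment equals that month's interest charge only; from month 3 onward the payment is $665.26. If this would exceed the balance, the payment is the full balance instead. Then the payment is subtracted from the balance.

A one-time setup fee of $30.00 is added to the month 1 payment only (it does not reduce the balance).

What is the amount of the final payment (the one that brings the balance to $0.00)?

$140.82

Month 1: opening $3,183.48; interest $89.14 → $3,272.62; payment $89.14 (+ $30.00 fee); balance $3,183.48
Month 2: opening $3,183.48; interest $89.14 → $3,272.62; payment $89.14; balance $3,183.48
Month 3: opening $3,183.48; interest $89.14 → $3,272.62; payment $665.26; balance $2,607.36
Month 4: opening $2,607.36; interest $73.01 → $2,680.37; payment $665.26; balance $2,015.11
Month 5: opening $2,015.11; interest $56.42 → $2,071.53; payment $665.26; balance $1,406.27
Month 6: opening $1,406.27; interest $39.38 → $1,445.65; payment $665.26; balance $780.39
Month 7: opening $780.39; interest $21.85 → $802.24; payment $665.26; balance $136.98
Month 8: opening $136.98; interest $3.84 → $140.82; payment $140.82; balance $0.00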